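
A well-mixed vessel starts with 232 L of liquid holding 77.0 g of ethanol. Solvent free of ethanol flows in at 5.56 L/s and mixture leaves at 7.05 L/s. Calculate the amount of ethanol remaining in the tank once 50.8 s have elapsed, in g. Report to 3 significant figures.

11.9 g

Total volume: dV/dt = Q_in − Q_out = -1.4900 L/s, so V(t) = 232 − 1.4900 t and V(50.8) = 156.31 L.
No ethanol enters, so dm/dt = −Q_out · (m/V).
Separate: dm/m = −Q_out dt/V(t) ⇒ ln(m/m₀) = −(Q_out/(Q_in−Q_out)) ln(V/V₀).
m = m₀ (V₀/V)^(Q_out/(Q_in−Q_out)) = 77.0 × (232/156.31)^(-4.7315) = 11.885 g.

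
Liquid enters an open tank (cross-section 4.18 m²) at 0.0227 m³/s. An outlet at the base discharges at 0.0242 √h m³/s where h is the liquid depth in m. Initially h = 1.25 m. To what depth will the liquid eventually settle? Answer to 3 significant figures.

0.880 m

Volume balance on the tank: A dh/dt = Q_in − 0.0242 √h. At steady state dh/dt = 0:
Q_in = 0.0242 √h_ss ⇒ √h_ss = 0.0227/0.0242 = 0.93802.
h_ss = 0.93802² = 0.87988 m. (Since h₀ = 1.25 m > h_ss, the level will fall toward this value.)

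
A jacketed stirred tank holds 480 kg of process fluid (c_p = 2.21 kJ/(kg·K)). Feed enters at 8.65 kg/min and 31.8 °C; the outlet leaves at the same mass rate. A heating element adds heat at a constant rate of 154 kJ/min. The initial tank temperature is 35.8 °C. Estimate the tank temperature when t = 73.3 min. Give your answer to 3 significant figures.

38.8 °C

First-law balance (no shaft work): M c_p dT/dt = ṁ c_p (T_in − T) + 154.
τ = M/ṁ = 55.491 min; T_ss = T_in + Q̇/(ṁ c_p) = 31.8 + 154/(8.65·2.21) = 39.856 °C.
T approaches T_ss exponentially: T(t) = T_ss + (T₀ − T_ss) e^(−t/τ).
T(73.3) = 39.856 + (-4.0559)·e^(−73.3/55.491) = 39.856 + (-4.0559)·0.26689 = 38.773 °C.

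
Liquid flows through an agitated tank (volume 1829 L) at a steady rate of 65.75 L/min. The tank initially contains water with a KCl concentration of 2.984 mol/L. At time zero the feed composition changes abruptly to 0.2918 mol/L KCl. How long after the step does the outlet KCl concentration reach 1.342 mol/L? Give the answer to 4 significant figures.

26.19 min

Species balance: V dC/dt = Q(C_in − C) ⇒ τ = V/Q = 27.8175 min.
C(t) = C_in + (C₀ − C_in) e^(−t/τ). Set C = 1.342 and solve for t:
e^(−t/τ) = (C − C_in)/(C₀ − C_in) = (1.342 − 0.2918)/(2.984 − 0.2918) = 0.390090
t = −τ ln(…) = 27.8175 × 0.941378 = 26.1868 min.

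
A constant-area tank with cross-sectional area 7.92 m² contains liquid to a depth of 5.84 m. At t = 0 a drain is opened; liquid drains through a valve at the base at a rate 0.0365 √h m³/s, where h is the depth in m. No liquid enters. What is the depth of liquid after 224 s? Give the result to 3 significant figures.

3.61 m

A dh/dt = −Q_out = −0.0365 √h.
∫ h^(−1/2) dh = −(0.0365/A) ∫ dt, giving 2√h = 2√h₀ − (0.0365/A) t.
√h = √5.84 − 0.0365·224/(2·7.92) = 2.4166 − 0.51616 = 1.9004.
h = 1.9004² = 3.6117 m.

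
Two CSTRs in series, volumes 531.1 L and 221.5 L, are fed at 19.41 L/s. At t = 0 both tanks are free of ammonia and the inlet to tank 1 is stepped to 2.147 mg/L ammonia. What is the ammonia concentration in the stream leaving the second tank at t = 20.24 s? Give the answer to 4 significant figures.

0.6499 mg/L

Time constants: τᵢ = Vᵢ/Q for each well-mixed tank.
τ₁ = 531.1/19.41 = 27.3622 s; τ₂ = 221.5/19.41 = 11.4116 s.
Solving the cascade with C₁(0)=C₂(0)=0 gives C₂(t) = C_in[1 − (τ₁ e^(−t/τ₁) − τ₂ e^(−t/τ₂))/(τ₁ − τ₂)].
At t = 20.24: e^(−t/τ₁) = 0.477254, e^(−t/τ₂) = 0.169716.
C₂ = 2.147·[1 − (27.3622·0.477254 − 11.4116·0.169716)/(15.9505)] = 2.147·0.302722 = 0.649944 mg/L.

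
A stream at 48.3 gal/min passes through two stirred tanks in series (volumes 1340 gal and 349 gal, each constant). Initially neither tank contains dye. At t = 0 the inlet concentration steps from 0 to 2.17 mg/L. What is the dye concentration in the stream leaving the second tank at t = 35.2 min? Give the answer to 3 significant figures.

Species balance on tank i: dCᵢ/dt = (Cᵢ₋₁ − Cᵢ)/τᵢ with τᵢ = Vᵢ/Q.
τ₁ = 1340/48.3 = 27.743 min; τ₂ = 349/48.3 = 7.2257 min.
Solving the cascade with C₁(0)=C₂(0)=0 gives C₂(t) = C_in[1 − (τ₁ e^(−t/τ₁) − τ₂ e^(−t/τ₂))/(τ₁ − τ₂)].
At t = 35.2: e^(−t/τ₁) = 0.28118, e^(−t/τ₂) = 0.0076617.
C₂ = 2.17·[1 − (27.743·0.28118 − 7.2257·0.0076617)/(20.518)] = 2.17·0.62250 = 1.3508 mg/L.

1.35 mg/L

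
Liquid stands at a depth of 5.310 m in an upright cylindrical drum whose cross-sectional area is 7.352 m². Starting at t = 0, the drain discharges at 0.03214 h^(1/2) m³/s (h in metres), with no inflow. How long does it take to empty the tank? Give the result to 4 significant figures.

1054 s

Volume balance on the tank: A dh/dt = −0.03214 √h.
Separate and integrate: 2(√h − √h₀) = −(0.03214/A) t.
Tank is empty when √h = 0: t_empty = 2A√h₀/0.03214.
t_empty = 2·7.352·√5.310/0.03214 = 14.7040·2.30434/0.03214 = 1054.23 s.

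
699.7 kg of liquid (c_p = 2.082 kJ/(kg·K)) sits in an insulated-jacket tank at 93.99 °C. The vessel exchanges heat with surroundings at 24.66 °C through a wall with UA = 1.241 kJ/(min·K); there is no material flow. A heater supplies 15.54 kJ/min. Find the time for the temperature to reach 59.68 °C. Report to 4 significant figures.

M c_p dT/dt = −UA(T − T_amb) + Q̇.
τ = M c_p/UA = 1173.87 min; T_ss = T_amb + Q̇/UA = 24.66 + 15.54/1.241 = 37.1822 °C.
T(t) = T_ss + (T₀ − T_ss)e^(−t/τ); set T = 59.68:
t = −τ ln[(T − T_ss)/(T₀ − T_ss)] = −1173.87 · ln(0.396034) = 1087.31 min.

1087 min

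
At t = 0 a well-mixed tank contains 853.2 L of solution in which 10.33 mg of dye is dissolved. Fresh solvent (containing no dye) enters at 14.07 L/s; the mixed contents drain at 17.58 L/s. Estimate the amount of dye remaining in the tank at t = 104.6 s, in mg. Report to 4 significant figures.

0.6169 mg

Total volume: dV/dt = Q_in − Q_out = -3.51000 L/s, so V(t) = 853.2 − 3.51000 t and V(104.6) = 486.054 L.
No dye enters, so dm/dt = −Q_out · (m/V).
dm/m = −Q_out dt/(V₀ − 3.51000 t); integrating gives ln(m/m₀) = −(Q_out/(Q_in−Q_out)) ln(V/V₀).
m = m₀ (V₀/V)^(Q_out/(Q_in−Q_out)) = 10.33 × (853.2/486.054)^(-5.00855) = 0.616851 mg.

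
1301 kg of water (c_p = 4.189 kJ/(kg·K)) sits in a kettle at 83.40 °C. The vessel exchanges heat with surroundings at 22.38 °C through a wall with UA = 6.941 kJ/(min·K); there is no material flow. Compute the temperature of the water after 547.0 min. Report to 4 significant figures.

M c_p dT/dt = −UA(T − T_amb).
dT/dt = (T_ss − T)/τ with T_ss = T_amb = 22.3800 °C, τ = M c_p/UA = 1301·4.189/6.941 = 785.173 min.
Solution: T(t) = T_ss + (T₀ − T_ss) e^(−t/τ).
T(547.0) = 22.3800 + (61.0200)·0.498246 = 52.7830 °C.

52.78 °C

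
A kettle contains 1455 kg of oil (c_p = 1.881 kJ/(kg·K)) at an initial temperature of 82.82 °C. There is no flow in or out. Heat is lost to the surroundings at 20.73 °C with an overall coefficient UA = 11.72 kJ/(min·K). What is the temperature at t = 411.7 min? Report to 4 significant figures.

Lumped-capacitance energy balance: M c_p dT/dt = UA(T_amb − T).
dT/dt = (T_ss − T)/τ with T_ss = T_amb = 20.7300 °C, τ = M c_p/UA = 1455·1.881/11.72 = 233.520 min.
This is linear first-order; T(t) = T_ss + (T₀ − T_ss) e^(−t/τ).
T(411.7) = 20.7300 + (62.0900)·0.171526 = 31.3801 °C.

31.38 °C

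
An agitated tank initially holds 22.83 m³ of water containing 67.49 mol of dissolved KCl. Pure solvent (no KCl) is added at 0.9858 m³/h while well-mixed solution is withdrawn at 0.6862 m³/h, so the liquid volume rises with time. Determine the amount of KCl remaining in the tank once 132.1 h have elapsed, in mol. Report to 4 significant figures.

6.745 mol

Let m(t) be the amount of KCl. Volume: V(t) = V₀ + (Q_in − Q_out) t = 22.83 + 0.299600 t; V(132.1) = 62.4072 m³.
Solute balance: dm/dt = 0 − Q_out C = −Q_out m/V(t).
dm/m = −Q_out dt/(V₀ + 0.299600 t); integrating gives ln(m/m₀) = −(Q_out/(Q_in−Q_out)) ln(V/V₀).
m = m₀ (V₀/V)^(Q_out/(Q_in−Q_out)) = 67.49 × (22.83/62.4072)^(2.29039) = 6.74469 mol.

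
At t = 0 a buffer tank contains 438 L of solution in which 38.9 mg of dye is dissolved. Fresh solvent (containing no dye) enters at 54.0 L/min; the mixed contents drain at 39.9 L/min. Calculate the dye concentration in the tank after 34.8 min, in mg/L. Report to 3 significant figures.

0.00499 mg/L

Total volume: dV/dt = Q_in − Q_out = 14.100 L/min, so V(t) = 438 + 14.100 t and V(34.8) = 928.68 L.
Solute balance: dm/dt = 0 − Q_out C = −Q_out m/V(t).
Separate: dm/m = −Q_out dt/V(t) ⇒ ln(m/m₀) = −(Q_out/(Q_in−Q_out)) ln(V/V₀).
m = m₀ (V₀/V)^(Q_out/(Q_in−Q_out)) = 38.9 × (438/928.68)^(2.8298) = 4.6380 mg.
C = m/V = 4.6380/928.68 = 0.0049942 mg/L.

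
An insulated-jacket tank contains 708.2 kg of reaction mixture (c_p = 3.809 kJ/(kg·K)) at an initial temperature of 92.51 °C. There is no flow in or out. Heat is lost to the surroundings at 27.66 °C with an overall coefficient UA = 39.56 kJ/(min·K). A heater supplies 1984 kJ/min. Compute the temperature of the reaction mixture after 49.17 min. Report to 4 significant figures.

84.96 °C

Lumped-capacitance energy balance: M c_p dT/dt = UA(T_amb − T) + Q̇.
dT/dt = (T_ss − T)/τ with T_ss = T_amb + Q̇/UA = 27.66 + 1984/39.56 = 77.8117 °C, τ = M c_p/UA = 708.2·3.809/39.56 = 68.1884 min.
T approaches T_ss exponentially: T(t) = T_ss + (T₀ − T_ss) e^(−t/τ).
T(49.17) = 77.8117 + (14.6983)·0.486222 = 84.9583 °C.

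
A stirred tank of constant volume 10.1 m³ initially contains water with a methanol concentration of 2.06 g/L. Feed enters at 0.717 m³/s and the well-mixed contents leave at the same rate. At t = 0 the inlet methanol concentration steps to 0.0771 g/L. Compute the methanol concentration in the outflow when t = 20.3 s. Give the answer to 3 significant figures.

0.546 g/L

Unsteady species balance (constant V, well mixed): V dC/dt = Q(C_in − C).
Time constant τ = V/Q = 10.1/0.717 = 14.086 s.
Integrating: C(t) = C_in + (C₀ − C_in) e^(−t/τ).
C(20.3) = 0.0771 + (2.06 − 0.0771)·e^(−20.3/14.086) = 0.0771 + (1.9829)·0.23667 = 0.54639 g/L.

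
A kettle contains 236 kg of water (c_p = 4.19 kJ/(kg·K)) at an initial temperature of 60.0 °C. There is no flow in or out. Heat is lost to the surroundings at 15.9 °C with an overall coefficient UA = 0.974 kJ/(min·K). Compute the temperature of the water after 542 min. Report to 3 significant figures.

41.8 °C

M c_p dT/dt = −UA(T − T_amb).
dT/dt = (T_ss − T)/τ with T_ss = T_amb = 15.900 °C, τ = M c_p/UA = 236·4.19/0.974 = 1015.2 min.
This is linear first-order; T(t) = T_ss + (T₀ − T_ss) e^(−t/τ).
T(542) = 15.900 + (44.100)·0.58633 = 41.757 °C.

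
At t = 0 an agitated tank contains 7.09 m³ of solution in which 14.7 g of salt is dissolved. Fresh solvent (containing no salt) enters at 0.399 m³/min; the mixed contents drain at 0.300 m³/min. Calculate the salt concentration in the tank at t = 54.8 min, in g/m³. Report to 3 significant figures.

0.210 g/m³

Let m(t) be the amount of salt. Volume: V(t) = V₀ + (Q_in − Q_out) t = 7.09 + 0.099000 t; V(54.8) = 12.515 m³.
No salt enters, so dm/dt = −Q_out · (m/V).
Separate: dm/m = −Q_out dt/V(t) ⇒ ln(m/m₀) = −(Q_out/(Q_in−Q_out)) ln(V/V₀).
m = m₀ (V₀/V)^(Q_out/(Q_in−Q_out)) = 14.7 × (7.09/12.515)^(3.0303) = 2.6270 g.
C = m/V = 2.6270/12.515 = 0.20991 g/m³.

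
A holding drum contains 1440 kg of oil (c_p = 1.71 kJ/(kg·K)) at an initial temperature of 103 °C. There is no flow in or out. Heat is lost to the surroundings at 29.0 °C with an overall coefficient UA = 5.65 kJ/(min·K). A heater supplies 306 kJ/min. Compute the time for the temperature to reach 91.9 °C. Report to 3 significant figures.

Unsteady energy balance on the tank contents: M c_p dT/dt = −UA(T − T_amb) + Q̇.
τ = M c_p/UA = 435.82 min; T_ss = T_amb + Q̇/UA = 29.0 + 306/5.65 = 83.159 °C.
T(t) = T_ss + (T₀ − T_ss)e^(−t/τ); set T = 91.9:
t = −τ ln[(T − T_ss)/(T₀ − T_ss)] = −435.82 · ln(0.44054) = 357.26 min.

357 min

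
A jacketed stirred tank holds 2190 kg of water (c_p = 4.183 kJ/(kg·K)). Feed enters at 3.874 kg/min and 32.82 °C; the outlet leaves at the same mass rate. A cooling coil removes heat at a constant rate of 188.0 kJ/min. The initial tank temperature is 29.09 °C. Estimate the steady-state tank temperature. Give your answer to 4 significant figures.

First-law balance (no shaft work): M c_p dT/dt = ṁ c_p (T_in − T) − 188.0.
At steady state dT/dt = 0 ⇒ T_ss = T_in − Q̇/(ṁ c_p) = 32.82 − 188.0/(3.874·4.183) = 21.2186 °C.

21.22 °C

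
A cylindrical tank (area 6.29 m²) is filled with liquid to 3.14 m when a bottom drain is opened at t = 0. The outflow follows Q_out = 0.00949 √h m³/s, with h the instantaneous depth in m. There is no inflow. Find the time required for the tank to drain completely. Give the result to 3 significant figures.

2350 s

A dh/dt = −Q_out = −0.00949 √h.
Separate and integrate: 2(√h − √h₀) = −(0.00949/A) t.
Tank is empty when √h = 0: t_empty = 2A√h₀/0.00949.
t_empty = 2·6.29·√3.14/0.00949 = 12.580·1.7720/0.00949 = 2349.0 s.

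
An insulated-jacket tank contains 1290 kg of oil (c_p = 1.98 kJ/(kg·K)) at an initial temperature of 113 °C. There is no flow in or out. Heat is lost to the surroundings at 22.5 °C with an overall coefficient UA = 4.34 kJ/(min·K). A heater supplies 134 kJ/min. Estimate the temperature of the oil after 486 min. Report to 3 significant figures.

79.5 °C

M c_p dT/dt = −UA(T − T_amb) + Q̇.
dT/dt = (T_ss − T)/τ with T_ss = T_amb + Q̇/UA = 22.5 + 134/4.34 = 53.376 °C, τ = M c_p/UA = 1290·1.98/4.34 = 588.53 min.
Solution: T(t) = T_ss + (T₀ − T_ss) e^(−t/τ).
T(486) = 53.376 + (59.624)·0.43789 = 79.484 °C.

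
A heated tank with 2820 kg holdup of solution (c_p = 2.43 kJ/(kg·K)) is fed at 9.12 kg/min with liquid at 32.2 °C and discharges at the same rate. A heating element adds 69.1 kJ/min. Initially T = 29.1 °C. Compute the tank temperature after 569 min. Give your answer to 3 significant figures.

34.3 °C

M c_p dT/dt = ṁ c_p (T_in − T) + Q̇.
Rearrange: dT/dt = (T_ss − T)/τ with τ = M/ṁ = 309.21 min and T_ss = T_in + Q̇/(ṁ c_p) = 35.318 °C.
Solution: T(t) = T_ss + (T₀ − T_ss) e^(−t/τ).
T(569) = 35.318 + (-6.2180)·e^(−569/309.21) = 35.318 + (-6.2180)·0.15879 = 34.331 °C.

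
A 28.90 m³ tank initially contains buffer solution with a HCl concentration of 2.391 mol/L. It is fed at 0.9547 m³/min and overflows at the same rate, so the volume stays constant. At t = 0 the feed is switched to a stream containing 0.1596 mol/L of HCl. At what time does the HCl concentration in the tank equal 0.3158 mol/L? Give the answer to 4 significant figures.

Species balance: V dC/dt = Q(C_in − C) ⇒ τ = V/Q = 30.2713 min.
C(t) = C_in + (C₀ − C_in) e^(−t/τ). Set C = 0.3158 and solve for t:
e^(−t/τ) = (C − C_in)/(C₀ − C_in) = (0.3158 − 0.1596)/(2.391 − 0.1596) = 0.0700009
t = −τ ln(…) = 30.2713 × 2.65925 = 80.4988 min.

80.50 min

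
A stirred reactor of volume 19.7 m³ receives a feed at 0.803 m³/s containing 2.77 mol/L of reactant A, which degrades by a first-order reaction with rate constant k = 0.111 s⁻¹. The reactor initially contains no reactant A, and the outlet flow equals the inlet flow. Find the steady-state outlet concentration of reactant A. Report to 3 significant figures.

Species balance: V dC/dt = Q C_in − Q C − k V C.
At steady state: 0 = Q C_in − (Q + kV) C_ss, so C_ss = Q C_in/(Q + kV).
C_ss = 0.803·2.77/(0.803 + 0.111·19.7) = 2.2243/2.9897 = 0.74399 mol/L.

0.744 mol/L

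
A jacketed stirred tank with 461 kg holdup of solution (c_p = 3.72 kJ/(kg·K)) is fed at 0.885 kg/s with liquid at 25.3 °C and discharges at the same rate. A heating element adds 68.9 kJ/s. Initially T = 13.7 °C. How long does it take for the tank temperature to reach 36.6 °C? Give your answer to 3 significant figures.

M c_p dT/dt = ṁ c_p (T_in − T) + Q̇.
τ = M/ṁ = 520.90 s; T_ss = T_in + Q̇/(ṁ c_p) = 46.228 °C.
T(t) = T_ss + (T₀ − T_ss) e^(−t/τ). Set T = 36.6:
e^(−t/τ) = (36.6 − 46.228)/(13.7 − 46.228) = 0.29600
t = −520.90 · ln(0.29600) = 634.15 s.

634 s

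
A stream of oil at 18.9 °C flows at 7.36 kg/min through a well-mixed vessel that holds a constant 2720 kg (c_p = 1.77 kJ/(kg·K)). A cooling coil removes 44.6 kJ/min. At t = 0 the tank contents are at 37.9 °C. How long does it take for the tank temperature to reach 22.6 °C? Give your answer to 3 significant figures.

424 min

M c_p dT/dt = ṁ c_p (T_in − T) − Q̇.
τ = M/ṁ = 369.57 min; T_ss = T_in − Q̇/(ṁ c_p) = 15.476 °C.
T(t) = T_ss + (T₀ − T_ss) e^(−t/τ). Set T = 22.6:
e^(−t/τ) = (22.6 − 15.476)/(37.9 − 15.476) = 0.31768
t = −369.57 · ln(0.31768) = 423.78 min.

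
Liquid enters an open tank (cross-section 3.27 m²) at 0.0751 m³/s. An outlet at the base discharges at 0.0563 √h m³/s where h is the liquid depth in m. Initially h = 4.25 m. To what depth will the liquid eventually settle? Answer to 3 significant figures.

Mass balance (ρ constant): A dh/dt = Q_in − 0.0563 √h. At steady state dh/dt = 0:
Q_in = 0.0563 √h_ss ⇒ √h_ss = 0.0751/0.0563 = 1.3339.
h_ss = 1.3339² = 1.7794 m. (Since h₀ = 4.25 m > h_ss, the level will fall toward this value.)

1.78 m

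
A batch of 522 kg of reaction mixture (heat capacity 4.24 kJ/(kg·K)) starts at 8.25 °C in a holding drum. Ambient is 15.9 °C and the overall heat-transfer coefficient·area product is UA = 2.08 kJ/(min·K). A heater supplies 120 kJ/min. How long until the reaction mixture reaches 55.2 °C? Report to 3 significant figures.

M c_p dT/dt = −UA(T − T_amb) + Q̇.
τ = M c_p/UA = 1064.1 min; T_ss = T_amb + Q̇/UA = 15.9 + 120/2.08 = 73.592 °C.
T(t) = T_ss + (T₀ − T_ss)e^(−t/τ); set T = 55.2:
t = −τ ln[(T − T_ss)/(T₀ − T_ss)] = −1064.1 · ln(0.28148) = 1348.9 min.

1350 min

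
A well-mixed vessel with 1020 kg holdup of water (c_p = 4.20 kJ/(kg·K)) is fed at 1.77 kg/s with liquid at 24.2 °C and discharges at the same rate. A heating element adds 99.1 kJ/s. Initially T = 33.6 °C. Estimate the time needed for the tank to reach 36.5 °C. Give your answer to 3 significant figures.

771 s

Heat balance on the well-mixed liquid: M c_p dT/dt = ṁ c_p (T_in − T) + 99.1.
τ = M/ṁ = 576.27 s; T_ss = T_in + Q̇/(ṁ c_p) = 37.531 °C.
T(t) = T_ss + (T₀ − T_ss) e^(−t/τ). Set T = 36.5:
e^(−t/τ) = (36.5 − 37.531)/(33.6 − 37.531) = 0.26221
t = −576.27 · ln(0.26221) = 771.41 s.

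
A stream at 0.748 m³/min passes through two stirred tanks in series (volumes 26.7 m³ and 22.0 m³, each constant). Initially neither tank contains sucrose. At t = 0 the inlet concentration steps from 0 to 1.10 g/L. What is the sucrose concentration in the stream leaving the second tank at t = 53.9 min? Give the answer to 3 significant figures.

0.543 g/L

Each tank obeys Vᵢ dCᵢ/dt = Q(Cᵢ₋₁ − Cᵢ), so τᵢ = Vᵢ/Q.
τ₁ = 26.7/0.748 = 35.695 min; τ₂ = 22.0/0.748 = 29.412 min.
Solving the cascade with C₁(0)=C₂(0)=0 gives C₂(t) = C_in[1 − (τ₁ e^(−t/τ₁) − τ₂ e^(−t/τ₂))/(τ₁ − τ₂)].
At t = 53.9: e^(−t/τ₁) = 0.22091, e^(−t/τ₂) = 0.16000.
C₂ = 1.10·[1 − (35.695·0.22091 − 29.412·0.16000)/(6.2834)] = 1.10·0.49398 = 0.54337 g/L.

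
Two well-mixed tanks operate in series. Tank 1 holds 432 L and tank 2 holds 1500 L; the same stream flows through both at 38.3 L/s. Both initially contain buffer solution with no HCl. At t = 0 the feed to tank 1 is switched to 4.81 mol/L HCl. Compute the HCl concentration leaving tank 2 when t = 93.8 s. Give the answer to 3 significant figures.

4.19 mol/L

Species balance on tank i: dCᵢ/dt = (Cᵢ₋₁ − Cᵢ)/τᵢ with τᵢ = Vᵢ/Q.
τ₁ = 432/38.3 = 11.279 s; τ₂ = 1500/38.3 = 39.164 s.
Tank 1: C₁ = C_in(1 − e^(−t/τ₁)). Tank 2 (τ₁ ≠ τ₂): C₂ = C_in[1 − (τ₁ e^(−t/τ₁) − τ₂ e^(−t/τ₂))/(τ₁ − τ₂)].
At t = 93.8: e^(−t/τ₁) = 0.00024456, e^(−t/τ₂) = 0.091170.
C₂ = 4.81·[1 − (11.279·0.00024456 − 39.164·0.091170)/(-27.885)] = 4.81·0.87205 = 4.1946 mol/L.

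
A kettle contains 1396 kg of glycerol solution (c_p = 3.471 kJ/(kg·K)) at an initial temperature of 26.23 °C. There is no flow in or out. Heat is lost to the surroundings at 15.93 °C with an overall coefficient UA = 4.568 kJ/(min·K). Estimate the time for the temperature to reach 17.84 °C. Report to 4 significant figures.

M c_p dT/dt = −UA(T − T_amb).
τ = M c_p/UA = 1060.75 min; T_ss = T_amb = 15.9300 °C.
T(t) = T_ss + (T₀ − T_ss)e^(−t/τ); set T = 17.84:
t = −τ ln[(T − T_ss)/(T₀ − T_ss)] = −1060.75 · ln(0.185437) = 1787.41 min.

1787 min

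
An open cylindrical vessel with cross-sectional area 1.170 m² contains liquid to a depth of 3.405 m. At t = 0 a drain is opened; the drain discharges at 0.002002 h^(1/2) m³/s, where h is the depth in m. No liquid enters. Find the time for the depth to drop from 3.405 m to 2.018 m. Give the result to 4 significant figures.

496.4 s

Mass balance (ρ constant): A dh/dt = −0.002002 √h.
Separate and integrate: 2(√h − √h₀) = −(0.002002/A) t.
t = 2A(√h₀ − √h)/0.002002 = 2·1.170·(√3.405 − √2.018)/0.002002
  = 2.34000 × (1.84526 − 1.42056) / 0.002002 = 496.404 s.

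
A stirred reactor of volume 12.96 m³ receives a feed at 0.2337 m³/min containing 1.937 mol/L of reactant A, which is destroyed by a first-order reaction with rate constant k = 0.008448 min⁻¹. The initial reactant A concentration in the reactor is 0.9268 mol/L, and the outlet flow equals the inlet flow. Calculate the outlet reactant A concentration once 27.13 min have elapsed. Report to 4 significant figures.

1.128 mol/L

V dC/dt = Q(C_in − C) − k V C.
This is linear with rate a = Q/V + k = 0.0264804 min⁻¹.
C_ss = Q C_in/(Q + kV) = 1.31904 mol/L; C(t) = C_ss + (C₀ − C_ss) e^(−a t).
C(27.13) = 1.31904 + (-0.392242)·e^(−0.0264804·27.13) = 1.31904 + (-0.392242)·0.487525 = 1.12781 mol/L.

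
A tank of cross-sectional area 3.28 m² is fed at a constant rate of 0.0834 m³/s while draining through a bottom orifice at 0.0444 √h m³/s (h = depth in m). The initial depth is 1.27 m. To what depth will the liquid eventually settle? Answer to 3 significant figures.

Level balance: A dh/dt = 0.0834 − 0.0444 √h. Setting dh/dt = 0:
Q_in = 0.0444 √h_ss ⇒ √h_ss = 0.0834/0.0444 = 1.8784.
h_ss = 1.8784² = 3.5283 m. (Since h₀ = 1.27 m < h_ss, the level will rise toward this value.)

3.53 m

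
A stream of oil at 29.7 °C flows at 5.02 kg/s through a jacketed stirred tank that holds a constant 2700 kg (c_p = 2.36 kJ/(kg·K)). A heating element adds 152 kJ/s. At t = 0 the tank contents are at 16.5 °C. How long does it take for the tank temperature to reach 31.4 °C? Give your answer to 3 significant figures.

457 s

M c_p dT/dt = ṁ c_p (T_in − T) + Q̇.
τ = M/ṁ = 537.85 s; T_ss = T_in + Q̇/(ṁ c_p) = 42.530 °C.
T(t) = T_ss + (T₀ − T_ss) e^(−t/τ). Set T = 31.4:
e^(−t/τ) = (31.4 − 42.530)/(16.5 − 42.530) = 0.42758
t = −537.85 · ln(0.42758) = 456.96 s.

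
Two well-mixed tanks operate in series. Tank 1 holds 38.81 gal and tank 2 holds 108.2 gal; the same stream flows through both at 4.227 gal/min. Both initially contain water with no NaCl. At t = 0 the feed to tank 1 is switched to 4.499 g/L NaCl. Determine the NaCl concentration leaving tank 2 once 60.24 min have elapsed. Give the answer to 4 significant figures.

Each tank obeys Vᵢ dCᵢ/dt = Q(Cᵢ₋₁ − Cᵢ), so τᵢ = Vᵢ/Q.
τ₁ = 38.81/4.227 = 9.18145 min; τ₂ = 108.2/4.227 = 25.5974 min.
Solving the cascade with C₁(0)=C₂(0)=0 gives C₂(t) = C_in[1 − (τ₁ e^(−t/τ₁) − τ₂ e^(−t/τ₂))/(τ₁ − τ₂)].
At t = 60.24: e^(−t/τ₁) = 0.00141440, e^(−t/τ₂) = 0.0950484.
C₂ = 4.499·[1 − (9.18145·0.00141440 − 25.5974·0.0950484)/(-16.4159)] = 4.499·0.852582 = 3.83577 g/L.

3.836 g/L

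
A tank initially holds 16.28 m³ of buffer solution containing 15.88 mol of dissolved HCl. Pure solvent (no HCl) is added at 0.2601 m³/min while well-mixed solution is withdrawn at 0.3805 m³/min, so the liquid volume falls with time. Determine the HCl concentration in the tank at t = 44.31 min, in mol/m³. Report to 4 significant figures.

0.4137 mol/m³

Let m(t) be the amount of HCl. Volume: V(t) = V₀ + (Q_in − Q_out) t = 16.28 − 0.120400 t; V(44.31) = 10.9451 m³.
Species balance (pure solvent in): dm/dt = −Q_out · m/V(t).
dm/m = −Q_out dt/(V₀ − 0.120400 t); integrating gives ln(m/m₀) = −(Q_out/(Q_in−Q_out)) ln(V/V₀).
m = m₀ (V₀/V)^(Q_out/(Q_in−Q_out)) = 15.88 × (16.28/10.9451)^(-3.16030) = 4.52796 mol.
C = m/V = 4.52796/10.9451 = 0.413698 mol/m³.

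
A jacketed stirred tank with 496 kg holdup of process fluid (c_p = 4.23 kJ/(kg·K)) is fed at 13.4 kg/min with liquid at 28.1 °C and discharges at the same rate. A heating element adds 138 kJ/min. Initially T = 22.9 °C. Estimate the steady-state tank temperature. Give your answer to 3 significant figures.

30.5 °C

First-law balance (no shaft work): M c_p dT/dt = ṁ c_p (T_in − T) + 138.
At steady state dT/dt = 0 ⇒ T_ss = T_in + Q̇/(ṁ c_p) = 28.1 + 138/(13.4·4.23) = 30.535 °C.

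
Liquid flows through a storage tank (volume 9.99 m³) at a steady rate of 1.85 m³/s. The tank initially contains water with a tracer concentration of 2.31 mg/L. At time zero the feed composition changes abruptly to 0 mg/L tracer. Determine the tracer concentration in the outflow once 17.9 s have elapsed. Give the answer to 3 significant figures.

0.0839 mg/L

Unsteady species balance (constant V, well mixed): V dC/dt = Q(C_in − C).
So dC/dt = (C_in − C)/τ with τ = V/Q = 9.99/1.85 = 5.4000 s.
Integrating: C(t) = C_in + (C₀ − C_in) e^(−t/τ).
C(17.9) = 0 + (2.31 − 0)·e^(−17.9/5.4000) = 0 + (2.3100)·0.036341 = 0.083947 mg/L.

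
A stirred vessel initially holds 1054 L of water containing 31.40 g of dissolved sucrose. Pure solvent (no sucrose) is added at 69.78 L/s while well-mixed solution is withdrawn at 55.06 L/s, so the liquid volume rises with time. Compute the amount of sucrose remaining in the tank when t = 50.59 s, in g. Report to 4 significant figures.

4.253 g

Let m(t) be the amount of sucrose. Volume: V(t) = V₀ + (Q_in − Q_out) t = 1054 + 14.7200 t; V(50.59) = 1798.68 L.
Solute balance: dm/dt = 0 − Q_out C = −Q_out m/V(t).
Separate: dm/m = −Q_out dt/V(t) ⇒ ln(m/m₀) = −(Q_out/(Q_in−Q_out)) ln(V/V₀).
m = m₀ (V₀/V)^(Q_out/(Q_in−Q_out)) = 31.40 × (1054/1798.68)^(3.74049) = 4.25312 g.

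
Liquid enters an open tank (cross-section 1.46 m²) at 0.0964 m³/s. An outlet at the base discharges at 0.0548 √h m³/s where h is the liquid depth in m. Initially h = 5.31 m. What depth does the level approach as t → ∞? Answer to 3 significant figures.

A dh/dt = Q_in − 0.0548 √h. Steady state requires inflow = outflow:
Q_in = 0.0548 √h_ss ⇒ √h_ss = 0.0964/0.0548 = 1.7591.
h_ss = 1.7591² = 3.0945 m. (Since h₀ = 5.31 m > h_ss, the level will fall toward this value.)

3.09 m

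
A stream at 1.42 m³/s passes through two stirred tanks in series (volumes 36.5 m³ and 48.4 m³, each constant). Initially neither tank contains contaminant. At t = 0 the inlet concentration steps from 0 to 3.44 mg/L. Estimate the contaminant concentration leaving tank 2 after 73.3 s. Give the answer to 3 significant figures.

2.42 mg/L

Species balance on tank i: dCᵢ/dt = (Cᵢ₋₁ − Cᵢ)/τᵢ with τᵢ = Vᵢ/Q.
τ₁ = 36.5/1.42 = 25.704 s; τ₂ = 48.4/1.42 = 34.085 s.
Tank 1: C₁ = C_in(1 − e^(−t/τ₁)). Tank 2 (τ₁ ≠ τ₂): C₂ = C_in[1 − (τ₁ e^(−t/τ₁) − τ₂ e^(−t/τ₂))/(τ₁ − τ₂)].
At t = 73.3: e^(−t/τ₁) = 0.057748, e^(−t/τ₂) = 0.11642.
C₂ = 3.44·[1 − (25.704·0.057748 − 34.085·0.11642)/(-8.3803)] = 3.44·0.70361 = 2.4204 mg/L.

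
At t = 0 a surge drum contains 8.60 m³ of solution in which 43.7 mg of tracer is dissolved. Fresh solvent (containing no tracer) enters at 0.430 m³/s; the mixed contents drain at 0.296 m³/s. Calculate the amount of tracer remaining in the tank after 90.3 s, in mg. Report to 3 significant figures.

6.28 mg

Let m(t) be the amount of tracer. Volume: V(t) = V₀ + (Q_in − Q_out) t = 8.60 + 0.13400 t; V(90.3) = 20.700 m³.
Species balance (pure solvent in): dm/dt = −Q_out · m/V(t).
Separate: dm/m = −Q_out dt/V(t) ⇒ ln(m/m₀) = −(Q_out/(Q_in−Q_out)) ln(V/V₀).
m = m₀ (V₀/V)^(Q_out/(Q_in−Q_out)) = 43.7 × (8.60/20.700)^(2.2090) = 6.2779 mg.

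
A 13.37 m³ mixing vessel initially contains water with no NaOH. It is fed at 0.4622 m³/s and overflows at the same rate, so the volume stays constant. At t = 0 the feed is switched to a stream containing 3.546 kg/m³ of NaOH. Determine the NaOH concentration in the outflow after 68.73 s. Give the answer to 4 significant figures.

Species balance on the tank: V dC/dt = Q(C_in − C).
So dC/dt = (C_in − C)/τ with τ = V/Q = 13.37/0.4622 = 28.9269 s.
This is linear first-order; C(t) = C_in + (C₀ − C_in) e^(−t/τ).
C(68.73) = 3.546 + (0 − 3.546)·e^(−68.73/28.9269) = 3.546 + (-3.54600)·0.0929223 = 3.21650 kg/m³.

3.216 kg/m³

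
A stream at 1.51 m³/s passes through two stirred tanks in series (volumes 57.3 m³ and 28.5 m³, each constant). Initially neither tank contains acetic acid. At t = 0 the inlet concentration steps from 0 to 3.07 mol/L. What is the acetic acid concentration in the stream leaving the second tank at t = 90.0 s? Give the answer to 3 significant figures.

Species balance on tank i: dCᵢ/dt = (Cᵢ₋₁ − Cᵢ)/τᵢ with τᵢ = Vᵢ/Q.
τ₁ = 57.3/1.51 = 37.947 s; τ₂ = 28.5/1.51 = 18.874 s.
Solving the cascade with C₁(0)=C₂(0)=0 gives C₂(t) = C_in[1 − (τ₁ e^(−t/τ₁) − τ₂ e^(−t/τ₂))/(τ₁ − τ₂)].
At t = 90.0: e^(−t/τ₁) = 0.093319, e^(−t/τ₂) = 0.0084938.
C₂ = 3.07·[1 − (37.947·0.093319 − 18.874·0.0084938)/(19.073)] = 3.07·0.82274 = 2.5258 mol/L.

2.53 mol/L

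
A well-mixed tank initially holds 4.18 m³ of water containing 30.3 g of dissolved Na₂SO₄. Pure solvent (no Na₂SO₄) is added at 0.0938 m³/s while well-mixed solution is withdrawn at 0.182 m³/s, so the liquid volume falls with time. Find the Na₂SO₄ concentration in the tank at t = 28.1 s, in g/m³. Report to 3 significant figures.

2.79 g/m³

Total volume: dV/dt = Q_in − Q_out = -0.088200 m³/s, so V(t) = 4.18 − 0.088200 t and V(28.1) = 1.7016 m³.
Solute balance: dm/dt = 0 − Q_out C = −Q_out m/V(t).
dm/m = −Q_out dt/(V₀ − 0.088200 t); integrating gives ln(m/m₀) = −(Q_out/(Q_in−Q_out)) ln(V/V₀).
m = m₀ (V₀/V)^(Q_out/(Q_in−Q_out)) = 30.3 × (4.18/1.7016)^(-2.0635) = 4.7426 g.
C = m/V = 4.7426/1.7016 = 2.7871 g/m³.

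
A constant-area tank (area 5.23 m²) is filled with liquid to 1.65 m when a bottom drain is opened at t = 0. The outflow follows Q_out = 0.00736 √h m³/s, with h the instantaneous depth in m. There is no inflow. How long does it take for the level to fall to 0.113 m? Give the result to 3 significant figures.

1350 s

Unsteady balance on liquid volume: A dh/dt = −0.00736 √h.
This is separable: 2 d(√h)/dt = −0.00736/A, so √h = √h₀ − (0.00736/(2A)) t.
t = 2A(√h₀ − √h)/0.00736 = 2·5.23·(√1.65 − √0.113)/0.00736
  = 10.460 × (1.2845 − 0.33615) / 0.00736 = 1347.8 s.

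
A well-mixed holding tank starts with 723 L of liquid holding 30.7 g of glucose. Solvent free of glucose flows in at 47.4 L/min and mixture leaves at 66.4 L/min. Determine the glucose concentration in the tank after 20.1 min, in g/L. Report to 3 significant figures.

0.00652 g/L

Total volume: dV/dt = Q_in − Q_out = -19.000 L/min, so V(t) = 723 − 19.000 t and V(20.1) = 341.10 L.
Solute balance: dm/dt = 0 − Q_out C = −Q_out m/V(t).
dm/m = −Q_out dt/(V₀ − 19.000 t); integrating gives ln(m/m₀) = −(Q_out/(Q_in−Q_out)) ln(V/V₀).
m = m₀ (V₀/V)^(Q_out/(Q_in−Q_out)) = 30.7 × (723/341.10)^(-3.4947) = 2.2231 g.
C = m/V = 2.2231/341.10 = 0.0065174 g/L.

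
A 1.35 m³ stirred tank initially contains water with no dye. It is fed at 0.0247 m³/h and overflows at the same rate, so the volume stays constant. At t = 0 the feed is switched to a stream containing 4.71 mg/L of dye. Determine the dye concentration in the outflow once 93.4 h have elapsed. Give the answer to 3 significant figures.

Accumulation = in − out for the solute gives V dC/dt = Q(C_in − C).
Time constant τ = V/Q = 1.35/0.0247 = 54.656 h.
Integrating: C(t) = C_in + (C₀ − C_in) e^(−t/τ).
C(93.4) = 4.71 + (0 − 4.71)·e^(−93.4/54.656) = 4.71 + (-4.7100)·0.18107 = 3.8572 mg/L.

3.86 mg/L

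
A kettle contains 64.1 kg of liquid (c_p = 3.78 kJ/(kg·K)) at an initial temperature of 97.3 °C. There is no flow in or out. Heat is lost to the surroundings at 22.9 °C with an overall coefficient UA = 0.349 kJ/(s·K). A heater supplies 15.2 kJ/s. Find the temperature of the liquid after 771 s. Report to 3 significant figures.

76.6 °C

Lumped-capacitance energy balance: M c_p dT/dt = UA(T_amb − T) + Q̇.
dT/dt = (T_ss − T)/τ with T_ss = T_amb + Q̇/UA = 22.9 + 15.2/0.349 = 66.453 °C, τ = M c_p/UA = 64.1·3.78/0.349 = 694.26 s.
Solution: T(t) = T_ss + (T₀ − T_ss) e^(−t/τ).
T(771) = 66.453 + (30.847)·0.32938 = 76.614 °C.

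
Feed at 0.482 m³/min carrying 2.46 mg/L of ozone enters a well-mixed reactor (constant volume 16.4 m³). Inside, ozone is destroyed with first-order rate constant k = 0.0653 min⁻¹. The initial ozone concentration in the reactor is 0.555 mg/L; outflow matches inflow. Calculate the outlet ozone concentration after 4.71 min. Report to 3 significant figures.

V dC/dt = Q(C_in − C) − k V C.
This is linear with rate a = Q/V + k = 0.094690 min⁻¹.
C_ss = Q C_in/(Q + kV) = 0.76354 mg/L; C(t) = C_ss + (C₀ − C_ss) e^(−a t).
C(4.71) = 0.76354 + (-0.20854)·e^(−0.094690·4.71) = 0.76354 + (-0.20854)·0.64019 = 0.63004 mg/L.

0.630 mg/L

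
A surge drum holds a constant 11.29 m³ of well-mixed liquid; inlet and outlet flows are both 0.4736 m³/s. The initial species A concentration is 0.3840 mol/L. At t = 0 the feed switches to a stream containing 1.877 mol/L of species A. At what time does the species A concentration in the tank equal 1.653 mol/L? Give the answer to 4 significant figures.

45.22 s

Transient balance on the dissolved component: V dC/dt = Q(C_in − C), so τ = V/Q = 23.8387 s.
C(t) = C_in + (C₀ − C_in) e^(−t/τ). Set C = 1.653 and solve for t:
e^(−t/τ) = (C − C_in)/(C₀ − C_in) = (1.653 − 1.877)/(0.3840 − 1.877) = 0.150033
t = −τ ln(…) = 23.8387 × 1.89690 = 45.2195 s.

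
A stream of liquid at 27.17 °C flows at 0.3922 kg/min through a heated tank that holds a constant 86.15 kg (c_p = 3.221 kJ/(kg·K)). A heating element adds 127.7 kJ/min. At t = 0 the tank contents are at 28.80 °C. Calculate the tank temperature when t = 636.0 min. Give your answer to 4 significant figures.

122.8 °C

First-law balance (no shaft work): M c_p dT/dt = ṁ c_p (T_in − T) + 127.7.
Rearrange: dT/dt = (T_ss − T)/τ with τ = M/ṁ = 219.658 min and T_ss = T_in + Q̇/(ṁ c_p) = 128.256 °C.
Integrating: T(t) = T_ss + (T₀ − T_ss) e^(−t/τ).
T(636.0) = 128.256 + (-99.4564)·e^(−636.0/219.658) = 128.256 + (-99.4564)·0.0552766 = 122.759 °C.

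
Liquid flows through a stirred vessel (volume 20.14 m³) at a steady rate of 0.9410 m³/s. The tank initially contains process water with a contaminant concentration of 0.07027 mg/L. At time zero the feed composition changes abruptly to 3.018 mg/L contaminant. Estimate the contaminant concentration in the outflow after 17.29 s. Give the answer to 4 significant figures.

1.704 mg/L

Accumulation = in − out for the solute gives V dC/dt = Q(C_in − C).
So dC/dt = (C_in − C)/τ with τ = V/Q = 20.14/0.9410 = 21.4028 s.
C approaches C_in exponentially: C(t) = C_in + (C₀ − C_in) e^(−t/τ).
C(17.29) = 3.018 + (0.07027 − 3.018)·e^(−17.29/21.4028) = 3.018 + (-2.94773)·0.445820 = 1.70384 mg/L.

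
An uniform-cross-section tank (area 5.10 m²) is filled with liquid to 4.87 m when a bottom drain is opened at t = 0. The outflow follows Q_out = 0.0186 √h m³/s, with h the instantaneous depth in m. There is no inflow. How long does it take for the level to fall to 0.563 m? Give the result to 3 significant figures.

A dh/dt = −Q_out = −0.0186 √h.
Separate and integrate: 2(√h − √h₀) = −(0.0186/A) t.
t = 2A(√h₀ − √h)/0.0186 = 2·5.10·(√4.87 − √0.563)/0.0186
  = 10.200 × (2.2068 − 0.75033) / 0.0186 = 798.71 s.

799 s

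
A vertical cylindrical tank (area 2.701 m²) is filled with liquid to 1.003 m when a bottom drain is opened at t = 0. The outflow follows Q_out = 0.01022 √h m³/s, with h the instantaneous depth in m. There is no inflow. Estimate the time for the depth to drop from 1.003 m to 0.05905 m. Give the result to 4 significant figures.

400.9 s

Unsteady balance on liquid volume: A dh/dt = −0.01022 √h.
This is separable: 2 d(√h)/dt = −0.01022/A, so √h = √h₀ − (0.01022/(2A)) t.
t = 2A(√h₀ − √h)/0.01022 = 2·2.701·(√1.003 − √0.05905)/0.01022
  = 5.40200 × (1.00150 − 0.243002) / 0.01022 = 400.920 s.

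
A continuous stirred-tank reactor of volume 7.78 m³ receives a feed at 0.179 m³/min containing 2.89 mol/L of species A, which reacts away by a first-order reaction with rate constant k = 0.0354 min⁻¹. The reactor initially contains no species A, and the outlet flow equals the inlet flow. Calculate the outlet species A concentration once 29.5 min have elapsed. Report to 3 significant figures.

0.935 mol/L

V dC/dt = Q(C_in − C) − k V C.
This is linear with rate a = Q/V + k = 0.058408 min⁻¹.
C_ss = Q C_in/(Q + kV) = 1.1384 mol/L; C(t) = C_ss + (C₀ − C_ss) e^(−a t).
C(29.5) = 1.1384 + (-1.1384)·e^(−0.058408·29.5) = 1.1384 + (-1.1384)·0.17852 = 0.93518 mol/L.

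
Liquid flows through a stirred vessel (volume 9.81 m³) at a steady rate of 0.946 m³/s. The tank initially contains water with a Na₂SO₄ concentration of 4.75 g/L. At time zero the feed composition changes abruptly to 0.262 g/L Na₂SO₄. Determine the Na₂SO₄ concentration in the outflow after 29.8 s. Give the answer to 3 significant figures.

0.516 g/L

Mass balance on the solute (V constant): V dC/dt = Q(C_in − C).
So dC/dt = (C_in − C)/τ with τ = V/Q = 9.81/0.946 = 10.370 s.
Integrating: C(t) = C_in + (C₀ − C_in) e^(−t/τ).
C(29.8) = 0.262 + (4.75 − 0.262)·e^(−29.8/10.370) = 0.262 + (4.4880)·0.056491 = 0.51553 g/L.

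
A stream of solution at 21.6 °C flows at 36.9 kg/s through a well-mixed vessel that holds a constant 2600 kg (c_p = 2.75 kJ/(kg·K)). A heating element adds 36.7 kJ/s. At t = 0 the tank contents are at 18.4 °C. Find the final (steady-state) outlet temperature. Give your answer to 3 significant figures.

22.0 °C

Unsteady energy balance on the tank contents: M c_p dT/dt = ṁ c_p (T_in − T) + 36.7.
At steady state dT/dt = 0 ⇒ T_ss = T_in + Q̇/(ṁ c_p) = 21.6 + 36.7/(36.9·2.75) = 21.962 °C.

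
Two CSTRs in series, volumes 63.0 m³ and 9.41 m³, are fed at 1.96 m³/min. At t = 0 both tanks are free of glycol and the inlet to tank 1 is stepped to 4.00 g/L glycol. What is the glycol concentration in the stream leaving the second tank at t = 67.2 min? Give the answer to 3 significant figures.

Each tank obeys Vᵢ dCᵢ/dt = Q(Cᵢ₋₁ − Cᵢ), so τᵢ = Vᵢ/Q.
τ₁ = 63.0/1.96 = 32.143 min; τ₂ = 9.41/1.96 = 4.8010 min.
Tank 1: C₁ = C_in(1 − e^(−t/τ₁)). Tank 2 (τ₁ ≠ τ₂): C₂ = C_in[1 − (τ₁ e^(−t/τ₁) − τ₂ e^(−t/τ₂))/(τ₁ − τ₂)].
At t = 67.2: e^(−t/τ₁) = 0.12360, e^(−t/τ₂) = 8.3401e-07.
C₂ = 4.00·[1 − (32.143·0.12360 − 4.8010·8.3401e-07)/(27.342)] = 4.00·0.85469 = 3.4188 g/L.

3.42 g/L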